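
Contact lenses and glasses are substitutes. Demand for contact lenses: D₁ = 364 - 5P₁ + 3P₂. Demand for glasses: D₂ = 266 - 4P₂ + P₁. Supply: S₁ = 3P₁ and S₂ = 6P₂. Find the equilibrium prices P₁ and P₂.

P₁ = 634/11, P₂ = 356/11

Market 1: 364 - 5P₁ + 3P₂ = 3P₁ → 8P₁ - 3P₂ = 364.
Market 2: 10P₂ - P₁ = 266.
Eliminating P₂: 10×(1) + 3×(2) gives 77P₁ = 4438, so P₁ = 634/11.
Back-substitute into (2): P₂ = (266 + 1×634/11) / 10 = 356/11.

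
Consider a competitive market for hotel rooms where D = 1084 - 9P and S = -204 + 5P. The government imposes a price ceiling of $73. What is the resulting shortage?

Equilibrium price would be P* = 92, so the ceiling at 73 binds.
At P = 73: D = 1084 − 9(73) = 427, S = -204 + 5(73) = 161.
Shortage = 427 − 161 = 266.

Shortage = 266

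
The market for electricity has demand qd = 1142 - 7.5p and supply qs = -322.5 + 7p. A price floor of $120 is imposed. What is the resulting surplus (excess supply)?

Equilibrium price would be p* = 101, so the floor at 120 binds.
At p = 120: qd = 242, qs = 517.5.
Surplus = 517.5 − 242 = 275.5.

Surplus = 275.5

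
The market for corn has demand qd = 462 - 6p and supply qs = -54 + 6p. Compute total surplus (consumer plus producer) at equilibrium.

Total surplus = 6936

Equilibrium: 462 - 6p = -54 + 6p gives p* = 43, q* = 204.
Demand choke price: p = 77; supply starts at p = 9.
CS = ½(77 − 43)(204) = 3468; PS = ½(43 − 9)(204) = 3468.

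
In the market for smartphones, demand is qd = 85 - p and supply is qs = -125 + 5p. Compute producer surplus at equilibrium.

Equilibrium: 85 - p = -125 + 5p gives p* = 35, q* = 50.
Supply starts at p = 25 (where qs = 0).
PS = ½(35 − 25)(50) = 250.

Producer surplus = 250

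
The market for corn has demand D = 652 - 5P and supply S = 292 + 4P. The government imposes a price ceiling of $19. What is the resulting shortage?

Shortage = 189

Equilibrium price would be P* = 40, so the ceiling at 19 binds.
At P = 19: D = 652 − 5(19) = 557, S = 292 + 4(19) = 368.
Shortage = 557 − 368 = 189.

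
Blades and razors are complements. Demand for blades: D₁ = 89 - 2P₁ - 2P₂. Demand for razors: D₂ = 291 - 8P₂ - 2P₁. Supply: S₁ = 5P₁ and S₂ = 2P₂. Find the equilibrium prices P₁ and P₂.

Market 1: 89 - 2P₁ - 2P₂ = 5P₁ → 7P₁ + 2P₂ = 89.
Market 2: 10P₂ + 2P₁ = 291.
Eliminating P₂: 10×(1) − 2×(2) gives 66P₁ = 308, so P₁ = 14/3.
Back-substitute into (2): P₂ = (291 − 2×14/3) / 10 = 169/6.

P₁ = 14/3, P₂ = 169/6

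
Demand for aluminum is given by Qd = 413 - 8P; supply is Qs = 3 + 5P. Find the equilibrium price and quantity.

P* = 410/13, Q* = 2089/13

Set Qd = Qs: 413 - 8P = 3 + 5P.
410 = 13P, so P* = 410/13.
Q* = 413 − 8(410/13) = 2089/13.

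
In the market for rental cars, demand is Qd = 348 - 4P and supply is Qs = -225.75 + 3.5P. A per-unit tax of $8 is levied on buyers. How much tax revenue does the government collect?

Tax revenue = 3248/15

Pre-tax equilibrium: P* = 76.5, Q* = 42.
Tax on buyers shifts demand to Qd = 348 − 4(P + 8) = 316 - 4P.
316 - 4P = -225.75 + 3.5P gives seller price Ps = 2167/30; buyers pay Pb = 2167/30 + 8 = 2407/30.
New quantity: Q = 348 − 4(2407/30) = 406/15.
Revenue = 8 × 406/15 = 3248/15.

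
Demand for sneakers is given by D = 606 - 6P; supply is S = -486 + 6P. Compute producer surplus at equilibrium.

Producer surplus = 300

Equilibrium: 606 - 6P = -486 + 6P gives P* = 91, Q* = 60.
Supply starts at P = 81 (where S = 0).
PS = ½(91 − 81)(60) = 300.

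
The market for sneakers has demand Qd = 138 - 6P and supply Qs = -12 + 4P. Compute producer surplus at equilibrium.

Producer surplus = 288

Equilibrium: 138 - 6P = -12 + 4P gives P* = 15, Q* = 48.
Supply starts at P = 3 (where Qs = 0).
PS = ½(15 − 3)(48) = 288.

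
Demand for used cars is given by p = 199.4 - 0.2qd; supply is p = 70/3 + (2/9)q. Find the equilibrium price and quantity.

p* = 116, q* = 417

Set the two price expressions equal: 199.4 - 0.2q = 70/3 + (2/9)q.
2641/15 = (19/45)q, so q* = 417.
p* = 199.4 − (0.2)(417) = 116.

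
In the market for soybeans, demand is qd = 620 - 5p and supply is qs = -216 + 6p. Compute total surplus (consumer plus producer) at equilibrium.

Equilibrium: 620 - 5p = -216 + 6p gives p* = 76, q* = 240.
Demand choke price: p = 124; supply starts at p = 36.
CS = ½(124 − 76)(240) = 5760; PS = ½(76 − 36)(240) = 4800.

Total surplus = 10560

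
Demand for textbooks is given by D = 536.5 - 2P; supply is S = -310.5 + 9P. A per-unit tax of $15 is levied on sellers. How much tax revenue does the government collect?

Pre-tax equilibrium: P* = 77, Q* = 382.5.
Tax on sellers shifts supply to S = -310.5 + 9(P − 15) = -445.5 + 9P.
536.5 - 2P = -445.5 + 9P gives buyer price Pb = 982/11; sellers receive Ps = 982/11 − 15 = 817/11.
New quantity: Q = 536.5 − 2(982/11) = 7875/22.
Revenue = 15 × 7875/22 = 118125/22.

Tax revenue = 118125/22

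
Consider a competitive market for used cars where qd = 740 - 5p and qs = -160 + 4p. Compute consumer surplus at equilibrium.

Consumer surplus = 5760

Equilibrium: 740 - 5p = -160 + 4p gives p* = 100, q* = 240.
Demand choke price (qd = 0): p = 148.
CS = ½(148 − 100)(240) = 5760.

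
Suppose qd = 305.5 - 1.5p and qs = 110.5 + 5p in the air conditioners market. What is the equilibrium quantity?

Set qd = qs: 305.5 - 1.5p = 110.5 + 5p.
195 = 6.5p, so p* = 30.
q* = 305.5 − 1.5(30) = 260.5.

q* = 260.5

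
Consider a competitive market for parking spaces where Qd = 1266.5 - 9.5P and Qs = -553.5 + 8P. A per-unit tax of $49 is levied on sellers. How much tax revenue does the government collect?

Tax revenue = 3219.3

Pre-tax equilibrium: P* = 104, Q* = 278.5.
Tax on sellers shifts supply to Qs = -553.5 + 8(P − 49) = -945.5 + 8P.
1266.5 - 9.5P = -945.5 + 8P gives buyer price Pb = 126.4; sellers receive Ps = 126.4 − 49 = 77.4.
New quantity: Q = 1266.5 − 9.5(126.4) = 65.7.
Revenue = 49 × 65.7 = 3219.3.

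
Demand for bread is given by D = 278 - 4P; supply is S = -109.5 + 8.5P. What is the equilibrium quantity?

Q* = 154

Set D = S: 278 - 4P = -109.5 + 8.5P.
387.5 = 12.5P, so P* = 31.
Q* = 278 − 4(31) = 154.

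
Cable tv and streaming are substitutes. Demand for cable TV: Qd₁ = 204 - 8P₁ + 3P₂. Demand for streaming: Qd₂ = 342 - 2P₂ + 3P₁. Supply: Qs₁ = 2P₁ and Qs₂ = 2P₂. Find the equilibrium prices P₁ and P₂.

P₁ = 1842/31, P₂ = 4032/31

Market 1: 204 - 8P₁ + 3P₂ = 2P₁ → 10P₁ - 3P₂ = 204.
Market 2: 4P₂ - 3P₁ = 342.
Eliminating P₂: 4×(1) + 3×(2) gives 31P₁ = 1842, so P₁ = 1842/31.
Back-substitute into (2): P₂ = (342 + 3×1842/31) / 4 = 4032/31.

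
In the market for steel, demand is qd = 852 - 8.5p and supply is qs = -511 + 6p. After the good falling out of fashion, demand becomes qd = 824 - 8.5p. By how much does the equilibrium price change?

Δp = -56/29

Original equilibrium: p* = 94, q* = 53.
New equilibrium: 824 - 8.5p = -511 + 6p, so 1335 = 14.5p and p' = 2670/29; q' = 824 − 8.5(2670/29) = 1201/29.
Change in price: 2670/29 − 94 = -56/29.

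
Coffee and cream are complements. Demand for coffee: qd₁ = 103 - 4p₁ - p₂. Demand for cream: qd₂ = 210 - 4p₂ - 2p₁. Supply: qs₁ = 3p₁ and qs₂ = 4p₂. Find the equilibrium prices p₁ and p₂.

p₁ = 307/27, p₂ = 632/27

Market 1: 103 - 4p₁ - p₂ = 3p₁ → 7p₁ + p₂ = 103.
Market 2: 8p₂ + 2p₁ = 210.
Eliminating p₂: 8×(1) − 1×(2) gives 54p₁ = 614, so p₁ = 307/27.
Back-substitute into (2): p₂ = (210 − 2×307/27) / 8 = 632/27.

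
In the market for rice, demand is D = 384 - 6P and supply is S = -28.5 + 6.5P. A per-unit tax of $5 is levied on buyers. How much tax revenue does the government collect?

Tax revenue = 852

Pre-tax equilibrium: P* = 33, Q* = 186.
Tax on buyers shifts demand to D = 384 − 6(P + 5) = 354 - 6P.
354 - 6P = -28.5 + 6.5P gives seller price Ps = 30.6; buyers pay Pb = 30.6 + 5 = 35.6.
New quantity: Q = 384 − 6(35.6) = 170.4.
Revenue = 5 × 170.4 = 852.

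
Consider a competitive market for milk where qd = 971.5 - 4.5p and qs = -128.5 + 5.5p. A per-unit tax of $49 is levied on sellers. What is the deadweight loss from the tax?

Deadweight loss = 2971.2375

Pre-tax equilibrium: p* = 110, q* = 476.5.
Tax on sellers shifts supply to qs = -128.5 + 5.5(p − 49) = -398 + 5.5p.
971.5 - 4.5p = -398 + 5.5p gives buyer price pb = 136.95; sellers receive ps = 136.95 − 49 = 87.95.
New quantity: q = 971.5 − 4.5(136.95) = 355.225.
DWL = ½ × 49 × (476.5 − 355.225) = 2971.2375.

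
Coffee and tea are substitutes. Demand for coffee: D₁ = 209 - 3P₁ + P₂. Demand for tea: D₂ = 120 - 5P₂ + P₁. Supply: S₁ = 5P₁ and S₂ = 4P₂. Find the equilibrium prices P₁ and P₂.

P₁ = 2001/71, P₂ = 1169/71

Market 1: 209 - 3P₁ + P₂ = 5P₁ → 8P₁ - P₂ = 209.
Market 2: 9P₂ - P₁ = 120.
Eliminating P₂: 9×(1) + 1×(2) gives 71P₁ = 2001, so P₁ = 2001/71.
Back-substitute into (2): P₂ = (120 + 1×2001/71) / 9 = 1169/71.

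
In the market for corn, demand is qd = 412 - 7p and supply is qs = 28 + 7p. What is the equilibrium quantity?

Set qd = qs: 412 - 7p = 28 + 7p.
384 = 14p, so p* = 192/7.
q* = 412 − 7(192/7) = 220.

q* = 220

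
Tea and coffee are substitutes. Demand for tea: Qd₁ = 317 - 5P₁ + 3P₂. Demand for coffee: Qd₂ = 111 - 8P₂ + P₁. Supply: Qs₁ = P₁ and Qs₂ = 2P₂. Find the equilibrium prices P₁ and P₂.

Market 1: 317 - 5P₁ + 3P₂ = P₁ → 6P₁ - 3P₂ = 317.
Market 2: 10P₂ - P₁ = 111.
Eliminating P₂: 10×(1) + 3×(2) gives 57P₁ = 3503, so P₁ = 3503/57.
Back-substitute into (2): P₂ = (111 + 1×3503/57) / 10 = 983/57.

P₁ = 3503/57, P₂ = 983/57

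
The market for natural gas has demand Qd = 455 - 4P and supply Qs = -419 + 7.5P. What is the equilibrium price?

Set Qd = Qs: 455 - 4P = -419 + 7.5P.
874 = 11.5P, so P* = 76.
Q* = 455 − 4(76) = 151.

P* = 76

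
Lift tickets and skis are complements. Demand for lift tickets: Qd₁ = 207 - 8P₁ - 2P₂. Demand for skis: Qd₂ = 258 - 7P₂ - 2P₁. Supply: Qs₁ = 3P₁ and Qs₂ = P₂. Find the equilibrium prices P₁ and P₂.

P₁ = 95/7, P₂ = 202/7

Market 1: 207 - 8P₁ - 2P₂ = 3P₁ → 11P₁ + 2P₂ = 207.
Market 2: 8P₂ + 2P₁ = 258.
Eliminating P₂: 8×(1) − 2×(2) gives 84P₁ = 1140, so P₁ = 95/7.
Back-substitute into (2): P₂ = (258 − 2×95/7) / 8 = 202/7.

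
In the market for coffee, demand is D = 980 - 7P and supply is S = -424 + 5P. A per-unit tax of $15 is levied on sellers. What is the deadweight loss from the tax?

Pre-tax equilibrium: P* = 117, Q* = 161.
Tax on sellers shifts supply to S = -424 + 5(P − 15) = -499 + 5P.
980 - 7P = -499 + 5P gives buyer price Pb = 123.25; sellers receive Ps = 123.25 − 15 = 108.25.
New quantity: Q = 980 − 7(123.25) = 117.25.
DWL = ½ × 15 × (161 − 117.25) = 328.125.

Deadweight loss = 328.125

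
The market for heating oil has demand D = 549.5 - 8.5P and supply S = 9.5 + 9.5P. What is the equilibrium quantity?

Set D = S: 549.5 - 8.5P = 9.5 + 9.5P.
540 = 18P, so P* = 30.
Q* = 549.5 − 8.5(30) = 294.5.

Q* = 294.5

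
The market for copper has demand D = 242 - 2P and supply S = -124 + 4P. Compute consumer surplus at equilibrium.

Equilibrium: 242 - 2P = -124 + 4P gives P* = 61, Q* = 120.
Demand choke price (D = 0): P = 121.
CS = ½(121 − 61)(120) = 3600.

Consumer surplus = 3600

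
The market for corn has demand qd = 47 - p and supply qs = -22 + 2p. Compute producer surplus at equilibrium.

Equilibrium: 47 - p = -22 + 2p gives p* = 23, q* = 24.
Supply starts at p = 11 (where qs = 0).
PS = ½(23 − 11)(24) = 144.

Producer surplus = 144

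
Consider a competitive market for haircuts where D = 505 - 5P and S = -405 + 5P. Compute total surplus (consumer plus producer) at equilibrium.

Total surplus = 500

Equilibrium: 505 - 5P = -405 + 5P gives P* = 91, Q* = 50.
Demand choke price: P = 101; supply starts at P = 81.
CS = ½(101 − 91)(50) = 250; PS = ½(91 − 81)(50) = 250.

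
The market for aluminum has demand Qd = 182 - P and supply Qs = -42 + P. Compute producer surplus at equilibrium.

Producer surplus = 2450

Equilibrium: 182 - P = -42 + P gives P* = 112, Q* = 70.
Supply starts at P = 42 (where Qs = 0).
PS = ½(112 − 42)(70) = 2450.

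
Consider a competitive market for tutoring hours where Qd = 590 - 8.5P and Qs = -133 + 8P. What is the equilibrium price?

P* = 482/11

Set Qd = Qs: 590 - 8.5P = -133 + 8P.
723 = 16.5P, so P* = 482/11.
Q* = 590 − 8.5(482/11) = 2393/11.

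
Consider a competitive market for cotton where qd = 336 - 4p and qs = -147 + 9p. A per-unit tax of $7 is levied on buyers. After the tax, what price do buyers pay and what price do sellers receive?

Pre-tax equilibrium: p* = 483/13, q* = 2436/13.
Tax on buyers shifts demand to qd = 336 − 4(p + 7) = 308 - 4p.
308 - 4p = -147 + 9p gives seller price ps = 35; buyers pay pb = 35 + 7 = 42.
New quantity: q = 336 − 4(42) = 168.

Buyers pay $42, sellers receive $35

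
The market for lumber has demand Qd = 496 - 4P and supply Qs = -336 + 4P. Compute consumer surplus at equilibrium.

Consumer surplus = 800

Equilibrium: 496 - 4P = -336 + 4P gives P* = 104, Q* = 80.
Demand choke price (Qd = 0): P = 124.
CS = ½(124 − 104)(80) = 800.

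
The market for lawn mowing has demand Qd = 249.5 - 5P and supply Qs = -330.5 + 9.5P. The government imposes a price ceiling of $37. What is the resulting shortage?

Shortage = 43.5

Equilibrium price would be P* = 40, so the ceiling at 37 binds.
At P = 37: Qd = 249.5 − 5(37) = 64.5, Qs = -330.5 + 9.5(37) = 21.
Shortage = 64.5 − 21 = 43.5.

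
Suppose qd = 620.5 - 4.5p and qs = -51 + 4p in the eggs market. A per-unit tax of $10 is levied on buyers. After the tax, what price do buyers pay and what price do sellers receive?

Buyers pay 1423/17, sellers receive 1253/17

Pre-tax equilibrium: p* = 79, q* = 265.
Tax on buyers shifts demand to qd = 620.5 − 4.5(p + 10) = 575.5 - 4.5p.
575.5 - 4.5p = -51 + 4p gives seller price ps = 1253/17; buyers pay pb = 1253/17 + 10 = 1423/17.
New quantity: q = 620.5 − 4.5(1423/17) = 4145/17.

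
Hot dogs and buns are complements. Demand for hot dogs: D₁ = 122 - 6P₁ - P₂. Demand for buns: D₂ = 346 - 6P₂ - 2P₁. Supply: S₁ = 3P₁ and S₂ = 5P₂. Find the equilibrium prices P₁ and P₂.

Market 1: 122 - 6P₁ - P₂ = 3P₁ → 9P₁ + P₂ = 122.
Market 2: 11P₂ + 2P₁ = 346.
Eliminating P₂: 11×(1) − 1×(2) gives 97P₁ = 996, so P₁ = 996/97.
Back-substitute into (2): P₂ = (346 − 2×996/97) / 11 = 2870/97.

P₁ = 996/97, P₂ = 2870/97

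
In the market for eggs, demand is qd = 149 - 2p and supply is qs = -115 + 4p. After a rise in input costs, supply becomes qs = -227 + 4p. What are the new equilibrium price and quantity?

p' = 188/3, q' = 71/3

Original equilibrium: p* = 44, q* = 61.
New equilibrium: 149 - 2p = -227 + 4p, so 376 = 6p and p' = 188/3; q' = 149 − 2(188/3) = 71/3.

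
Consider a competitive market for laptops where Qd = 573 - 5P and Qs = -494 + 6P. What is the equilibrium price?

P* = 97

Set Qd = Qs: 573 - 5P = -494 + 6P.
1067 = 11P, so P* = 97.
Q* = 573 − 5(97) = 88.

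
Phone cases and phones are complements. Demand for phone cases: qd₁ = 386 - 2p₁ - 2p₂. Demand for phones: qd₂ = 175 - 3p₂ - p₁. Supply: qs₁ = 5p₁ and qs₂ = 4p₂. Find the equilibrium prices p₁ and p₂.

Market 1: 386 - 2p₁ - 2p₂ = 5p₁ → 7p₁ + 2p₂ = 386.
Market 2: 7p₂ + p₁ = 175.
Eliminating p₂: 7×(1) − 2×(2) gives 47p₁ = 2352, so p₁ = 2352/47.
Back-substitute into (2): p₂ = (175 − 1×2352/47) / 7 = 839/47.

p₁ = 2352/47, p₂ = 839/47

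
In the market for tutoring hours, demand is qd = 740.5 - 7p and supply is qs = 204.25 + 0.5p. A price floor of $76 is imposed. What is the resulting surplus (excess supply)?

Surplus = 33.75

Equilibrium price would be p* = 71.5, so the floor at 76 binds.
At p = 76: qd = 208.5, qs = 242.25.
Surplus = 242.25 − 208.5 = 33.75.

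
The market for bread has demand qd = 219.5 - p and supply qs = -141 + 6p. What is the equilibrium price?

Set qd = qs: 219.5 - p = -141 + 6p.
360.5 = 7p, so p* = 51.5.
q* = 219.5 − 1(51.5) = 168.

p* = 51.5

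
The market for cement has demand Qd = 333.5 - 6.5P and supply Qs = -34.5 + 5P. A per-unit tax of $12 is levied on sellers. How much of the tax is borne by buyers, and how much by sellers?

Pre-tax equilibrium: P* = 32, Q* = 125.5.
Tax on sellers shifts supply to Qs = -34.5 + 5(P − 12) = -94.5 + 5P.
333.5 - 6.5P = -94.5 + 5P gives buyer price Pb = 856/23; sellers receive Ps = 856/23 − 12 = 580/23.
New quantity: Q = 333.5 − 6.5(856/23) = 4213/46.
Buyer burden = 856/23 − 32 = 120/23; seller burden = 32 − 580/23 = 156/23.

Buyers bear 120/23, sellers bear 156/23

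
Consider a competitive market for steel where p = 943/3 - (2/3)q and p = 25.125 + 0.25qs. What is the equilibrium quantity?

q* = 315.5

Set the two price expressions equal: 943/3 - (2/3)q = 25.125 + 0.25q.
6941/24 = (11/12)q, so q* = 315.5.
p* = 943/3 − (2/3)(315.5) = 104.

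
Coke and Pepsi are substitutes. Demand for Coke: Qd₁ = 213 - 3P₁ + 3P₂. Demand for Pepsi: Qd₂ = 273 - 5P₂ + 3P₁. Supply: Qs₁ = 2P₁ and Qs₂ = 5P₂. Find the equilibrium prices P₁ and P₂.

Market 1: 213 - 3P₁ + 3P₂ = 2P₁ → 5P₁ - 3P₂ = 213.
Market 2: 10P₂ - 3P₁ = 273.
Eliminating P₂: 10×(1) + 3×(2) gives 41P₁ = 2949, so P₁ = 2949/41.
Back-substitute into (2): P₂ = (273 + 3×2949/41) / 10 = 2004/41.

P₁ = 2949/41, P₂ = 2004/41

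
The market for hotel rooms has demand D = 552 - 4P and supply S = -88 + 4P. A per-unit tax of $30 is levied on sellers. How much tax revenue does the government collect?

Tax revenue = 5160

Pre-tax equilibrium: P* = 80, Q* = 232.
Tax on sellers shifts supply to S = -88 + 4(P − 30) = -208 + 4P.
552 - 4P = -208 + 4P gives buyer price Pb = 95; sellers receive Ps = 95 − 30 = 65.
New quantity: Q = 552 − 4(95) = 172.
Revenue = 30 × 172 = 5160.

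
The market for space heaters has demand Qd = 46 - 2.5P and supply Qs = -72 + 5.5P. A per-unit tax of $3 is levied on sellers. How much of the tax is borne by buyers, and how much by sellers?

Buyers bear $2.0625, sellers bear $0.9375

Pre-tax equilibrium: P* = 14.75, Q* = 9.125.
Tax on sellers shifts supply to Qs = -72 + 5.5(P − 3) = -88.5 + 5.5P.
46 - 2.5P = -88.5 + 5.5P gives buyer price Pb = 16.8125; sellers receive Ps = 16.8125 − 3 = 13.8125.
New quantity: Q = 46 − 2.5(16.8125) = 3.96875.
Buyer burden = 16.8125 − 14.75 = 2.0625; seller burden = 14.75 − 13.8125 = 0.9375.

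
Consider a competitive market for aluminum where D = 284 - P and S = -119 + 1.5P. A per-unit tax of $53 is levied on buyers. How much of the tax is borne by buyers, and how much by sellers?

Pre-tax equilibrium: P* = 161.2, Q* = 122.8.
Tax on buyers shifts demand to D = 284 − 1(P + 53) = 231 - P.
231 - P = -119 + 1.5P gives seller price Ps = 140; buyers pay Pb = 140 + 53 = 193.
New quantity: Q = 284 − 1(193) = 91.
Buyer burden = 193 − 161.2 = 31.8; seller burden = 161.2 − 140 = 21.2.

Buyers bear $31.8, sellers bear $21.2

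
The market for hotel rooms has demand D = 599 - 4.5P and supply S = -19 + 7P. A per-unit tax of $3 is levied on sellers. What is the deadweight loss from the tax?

Deadweight loss = 567/46

Pre-tax equilibrium: P* = 1236/23, Q* = 8215/23.
Tax on sellers shifts supply to S = -19 + 7(P − 3) = -40 + 7P.
599 - 4.5P = -40 + 7P gives buyer price Pb = 1278/23; sellers receive Ps = 1278/23 − 3 = 1209/23.
New quantity: Q = 599 − 4.5(1278/23) = 8026/23.
DWL = ½ × 3 × (8215/23 − 8026/23) = 567/46.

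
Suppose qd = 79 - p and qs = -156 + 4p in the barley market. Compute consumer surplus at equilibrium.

Equilibrium: 79 - p = -156 + 4p gives p* = 47, q* = 32.
Demand choke price (qd = 0): p = 79.
CS = ½(79 − 47)(32) = 512.

Consumer surplus = 512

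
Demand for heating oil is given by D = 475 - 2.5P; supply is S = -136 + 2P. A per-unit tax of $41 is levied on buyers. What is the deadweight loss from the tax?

Deadweight loss = 8405/9

Pre-tax equilibrium: P* = 1222/9, Q* = 1220/9.
Tax on buyers shifts demand to D = 475 − 2.5(P + 41) = 372.5 - 2.5P.
372.5 - 2.5P = -136 + 2P gives seller price Ps = 113; buyers pay Pb = 113 + 41 = 154.
New quantity: Q = 475 − 2.5(154) = 90.
DWL = ½ × 41 × (1220/9 − 90) = 8405/9.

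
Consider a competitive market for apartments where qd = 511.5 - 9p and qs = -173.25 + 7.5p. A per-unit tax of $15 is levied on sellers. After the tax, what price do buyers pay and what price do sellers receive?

Pre-tax equilibrium: p* = 41.5, q* = 138.
Tax on sellers shifts supply to qs = -173.25 + 7.5(p − 15) = -285.75 + 7.5p.
511.5 - 9p = -285.75 + 7.5p gives buyer price pb = 1063/22; sellers receive ps = 1063/22 − 15 = 733/22.
New quantity: q = 511.5 − 9(1063/22) = 843/11.

Buyers pay 1063/22, sellers receive 733/22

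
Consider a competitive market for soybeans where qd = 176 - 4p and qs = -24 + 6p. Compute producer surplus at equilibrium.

Equilibrium: 176 - 4p = -24 + 6p gives p* = 20, q* = 96.
Supply starts at p = 4 (where qs = 0).
PS = ½(20 − 4)(96) = 768.

Producer surplus = 768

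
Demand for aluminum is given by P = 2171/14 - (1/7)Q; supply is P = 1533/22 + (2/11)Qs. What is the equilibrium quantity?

Set the two price expressions equal: 2171/14 - (1/7)Q = 1533/22 + (2/11)Q.
6575/77 = (25/77)Q, so Q* = 263.
P* = 2171/14 − (1/7)(263) = 117.5.

Q* = 263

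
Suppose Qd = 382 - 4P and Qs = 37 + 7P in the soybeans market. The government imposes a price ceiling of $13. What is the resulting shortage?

Equilibrium price would be P* = 345/11, so the ceiling at 13 binds.
At P = 13: Qd = 382 − 4(13) = 330, Qs = 37 + 7(13) = 128.
Shortage = 330 − 128 = 202.

Shortage = 202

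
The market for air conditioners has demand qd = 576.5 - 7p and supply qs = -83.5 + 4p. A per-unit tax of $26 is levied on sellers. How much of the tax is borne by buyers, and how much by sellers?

Pre-tax equilibrium: p* = 60, q* = 156.5.
Tax on sellers shifts supply to qs = -83.5 + 4(p − 26) = -187.5 + 4p.
576.5 - 7p = -187.5 + 4p gives buyer price pb = 764/11; sellers receive ps = 764/11 − 26 = 478/11.
New quantity: q = 576.5 − 7(764/11) = 1987/22.
Buyer burden = 764/11 − 60 = 104/11; seller burden = 60 − 478/11 = 182/11.

Buyers bear 104/11, sellers bear 182/11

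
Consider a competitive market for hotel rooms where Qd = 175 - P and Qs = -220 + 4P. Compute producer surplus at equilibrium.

Producer surplus = 1152

Equilibrium: 175 - P = -220 + 4P gives P* = 79, Q* = 96.
Supply starts at P = 55 (where Qs = 0).
PS = ½(79 − 55)(96) = 1152.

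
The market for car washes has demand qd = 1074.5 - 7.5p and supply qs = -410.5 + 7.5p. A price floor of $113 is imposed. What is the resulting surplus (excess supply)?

Surplus = 210

Equilibrium price would be p* = 99, so the floor at 113 binds.
At p = 113: qd = 227, qs = 437.
Surplus = 437 − 227 = 210.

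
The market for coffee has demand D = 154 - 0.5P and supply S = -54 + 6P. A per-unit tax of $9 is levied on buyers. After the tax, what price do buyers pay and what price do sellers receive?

Buyers pay 524/13, sellers receive 407/13

Pre-tax equilibrium: P* = 32, Q* = 138.
Tax on buyers shifts demand to D = 154 − 0.5(P + 9) = 149.5 - 0.5P.
149.5 - 0.5P = -54 + 6P gives seller price Ps = 407/13; buyers pay Pb = 407/13 + 9 = 524/13.
New quantity: Q = 154 − 0.5(524/13) = 1740/13.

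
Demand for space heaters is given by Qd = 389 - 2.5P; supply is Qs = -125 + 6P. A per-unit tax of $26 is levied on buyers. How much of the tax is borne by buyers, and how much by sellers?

Pre-tax equilibrium: P* = 1028/17, Q* = 4043/17.
Tax on buyers shifts demand to Qd = 389 − 2.5(P + 26) = 324 - 2.5P.
324 - 2.5P = -125 + 6P gives seller price Ps = 898/17; buyers pay Pb = 898/17 + 26 = 1340/17.
New quantity: Q = 389 − 2.5(1340/17) = 3263/17.
Buyer burden = 1340/17 − 1028/17 = 312/17; seller burden = 1028/17 − 898/17 = 130/17.

Buyers bear 312/17, sellers bear 130/17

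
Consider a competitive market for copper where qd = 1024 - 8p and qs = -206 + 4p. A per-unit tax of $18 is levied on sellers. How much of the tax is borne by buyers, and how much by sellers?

Buyers bear $6, sellers bear $12

Pre-tax equilibrium: p* = 102.5, q* = 204.
Tax on sellers shifts supply to qs = -206 + 4(p − 18) = -278 + 4p.
1024 - 8p = -278 + 4p gives buyer price pb = 108.5; sellers receive ps = 108.5 − 18 = 90.5.
New quantity: q = 1024 − 8(108.5) = 156.
Buyer burden = 108.5 − 102.5 = 6; seller burden = 102.5 − 90.5 = 12.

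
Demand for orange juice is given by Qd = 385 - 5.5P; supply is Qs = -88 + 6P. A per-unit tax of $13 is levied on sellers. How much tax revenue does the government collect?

Tax revenue = 36322/23

Pre-tax equilibrium: P* = 946/23, Q* = 3652/23.
Tax on sellers shifts supply to Qs = -88 + 6(P − 13) = -166 + 6P.
385 - 5.5P = -166 + 6P gives buyer price Pb = 1102/23; sellers receive Ps = 1102/23 − 13 = 803/23.
New quantity: Q = 385 − 5.5(1102/23) = 2794/23.
Revenue = 13 × 2794/23 = 36322/23.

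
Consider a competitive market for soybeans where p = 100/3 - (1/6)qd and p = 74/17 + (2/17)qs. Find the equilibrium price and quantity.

Set the two price expressions equal: 100/3 - (1/6)q = 74/17 + (2/17)q.
1478/51 = (29/102)q, so q* = 2956/29.
p* = 100/3 − (1/6)(2956/29) = 474/29.

p* = 474/29, q* = 2956/29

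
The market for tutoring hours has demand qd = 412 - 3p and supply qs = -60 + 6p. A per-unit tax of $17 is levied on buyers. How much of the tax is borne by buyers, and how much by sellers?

Pre-tax equilibrium: p* = 472/9, q* = 764/3.
Tax on buyers shifts demand to qd = 412 − 3(p + 17) = 361 - 3p.
361 - 3p = -60 + 6p gives seller price ps = 421/9; buyers pay pb = 421/9 + 17 = 574/9.
New quantity: q = 412 − 3(574/9) = 662/3.
Buyer burden = 574/9 − 472/9 = 34/3; seller burden = 472/9 − 421/9 = 17/3.

Buyers bear 34/3, sellers bear 17/3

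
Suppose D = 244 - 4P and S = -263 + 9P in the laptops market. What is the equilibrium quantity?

Set D = S: 244 - 4P = -263 + 9P.
507 = 13P, so P* = 39.
Q* = 244 − 4(39) = 88.

Q* = 88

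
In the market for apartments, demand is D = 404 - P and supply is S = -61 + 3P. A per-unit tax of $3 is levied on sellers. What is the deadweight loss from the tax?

Deadweight loss = 3.375

Pre-tax equilibrium: P* = 116.25, Q* = 287.75.
Tax on sellers shifts supply to S = -61 + 3(P − 3) = -70 + 3P.
404 - P = -70 + 3P gives buyer price Pb = 118.5; sellers receive Ps = 118.5 − 3 = 115.5.
New quantity: Q = 404 − 1(118.5) = 285.5.
DWL = ½ × 3 × (287.75 − 285.5) = 3.375.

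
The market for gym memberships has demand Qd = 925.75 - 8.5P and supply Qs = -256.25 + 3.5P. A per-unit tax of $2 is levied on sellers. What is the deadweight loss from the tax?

Pre-tax equilibrium: P* = 98.5, Q* = 88.5.
Tax on sellers shifts supply to Qs = -256.25 + 3.5(P − 2) = -263.25 + 3.5P.
925.75 - 8.5P = -263.25 + 3.5P gives buyer price Pb = 1189/12; sellers receive Ps = 1189/12 − 2 = 1165/12.
New quantity: Q = 925.75 − 8.5(1189/12) = 2005/24.
DWL = ½ × 2 × (88.5 − 2005/24) = 119/24.

Deadweight loss = 119/24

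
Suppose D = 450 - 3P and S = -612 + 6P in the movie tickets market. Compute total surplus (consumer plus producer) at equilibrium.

Total surplus = 2304

Equilibrium: 450 - 3P = -612 + 6P gives P* = 118, Q* = 96.
Demand choke price: P = 150; supply starts at P = 102.
CS = ½(150 − 118)(96) = 1536; PS = ½(118 − 102)(96) = 768.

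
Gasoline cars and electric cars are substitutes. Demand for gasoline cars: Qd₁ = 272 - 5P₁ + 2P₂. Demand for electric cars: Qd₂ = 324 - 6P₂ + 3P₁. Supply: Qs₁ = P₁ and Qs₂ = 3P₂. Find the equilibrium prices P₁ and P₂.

P₁ = 64.5, P₂ = 57.5

Market 1: 272 - 5P₁ + 2P₂ = P₁ → 6P₁ - 2P₂ = 272.
Market 2: 9P₂ - 3P₁ = 324.
Eliminating P₂: 9×(1) + 2×(2) gives 48P₁ = 3096, so P₁ = 64.5.
Back-substitute into (2): P₂ = (324 + 3×64.5) / 9 = 57.5.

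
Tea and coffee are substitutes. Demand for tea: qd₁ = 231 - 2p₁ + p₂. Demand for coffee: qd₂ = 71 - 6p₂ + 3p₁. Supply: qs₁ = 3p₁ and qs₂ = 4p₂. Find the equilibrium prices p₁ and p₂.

Market 1: 231 - 2p₁ + p₂ = 3p₁ → 5p₁ - p₂ = 231.
Market 2: 10p₂ - 3p₁ = 71.
Eliminating p₂: 10×(1) + 1×(2) gives 47p₁ = 2381, so p₁ = 2381/47.
Back-substitute into (2): p₂ = (71 + 3×2381/47) / 10 = 1048/47.

p₁ = 2381/47, p₂ = 1048/47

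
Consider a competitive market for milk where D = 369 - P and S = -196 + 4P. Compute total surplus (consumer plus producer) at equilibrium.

Total surplus = 40960

Equilibrium: 369 - P = -196 + 4P gives P* = 113, Q* = 256.
Demand choke price: P = 369; supply starts at P = 49.
CS = ½(369 − 113)(256) = 32768; PS = ½(113 − 49)(256) = 8192.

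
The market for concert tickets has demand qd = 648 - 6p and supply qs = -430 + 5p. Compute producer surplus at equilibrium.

Equilibrium: 648 - 6p = -430 + 5p gives p* = 98, q* = 60.
Supply starts at p = 86 (where qs = 0).
PS = ½(98 − 86)(60) = 360.

Producer surplus = 360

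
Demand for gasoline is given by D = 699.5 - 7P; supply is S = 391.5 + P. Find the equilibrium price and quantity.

Set D = S: 699.5 - 7P = 391.5 + P.
308 = 8P, so P* = 38.5.
Q* = 699.5 − 7(38.5) = 430.

P* = 38.5, Q* = 430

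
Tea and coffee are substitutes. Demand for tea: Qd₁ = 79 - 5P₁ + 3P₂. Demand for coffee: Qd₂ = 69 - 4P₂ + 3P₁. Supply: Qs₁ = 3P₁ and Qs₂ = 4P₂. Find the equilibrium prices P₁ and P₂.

P₁ = 839/55, P₂ = 789/55

Market 1: 79 - 5P₁ + 3P₂ = 3P₁ → 8P₁ - 3P₂ = 79.
Market 2: 8P₂ - 3P₁ = 69.
Eliminating P₂: 8×(1) + 3×(2) gives 55P₁ = 839, so P₁ = 839/55.
Back-substitute into (2): P₂ = (69 + 3×839/55) / 8 = 789/55.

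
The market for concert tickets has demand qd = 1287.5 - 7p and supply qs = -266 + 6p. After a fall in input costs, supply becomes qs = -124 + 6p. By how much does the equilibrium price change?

Original equilibrium: p* = 119.5, q* = 451.
New equilibrium: 1287.5 - 7p = -124 + 6p, so 1411.5 = 13p and p' = 2823/26; q' = 1287.5 − 7(2823/26) = 6857/13.
Change in price: 2823/26 − 119.5 = -142/13.

Δp = -142/13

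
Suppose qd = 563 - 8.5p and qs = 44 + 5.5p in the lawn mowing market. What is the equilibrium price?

Set qd = qs: 563 - 8.5p = 44 + 5.5p.
519 = 14p, so p* = 519/14.
q* = 563 − 8.5(519/14) = 6941/28.

p* = 519/14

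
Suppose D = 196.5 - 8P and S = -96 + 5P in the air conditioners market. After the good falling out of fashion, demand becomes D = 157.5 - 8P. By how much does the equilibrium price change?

ΔP = -3

Original equilibrium: P* = 22.5, Q* = 16.5.
New equilibrium: 157.5 - 8P = -96 + 5P, so 253.5 = 13P and P' = 19.5; Q' = 157.5 − 8(19.5) = 1.5.
Change in price: 19.5 − 22.5 = -3.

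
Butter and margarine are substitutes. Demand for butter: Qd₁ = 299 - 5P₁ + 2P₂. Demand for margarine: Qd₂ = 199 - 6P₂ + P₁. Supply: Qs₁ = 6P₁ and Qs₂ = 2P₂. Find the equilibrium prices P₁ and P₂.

P₁ = 1395/43, P₂ = 1244/43

Market 1: 299 - 5P₁ + 2P₂ = 6P₁ → 11P₁ - 2P₂ = 299.
Market 2: 8P₂ - P₁ = 199.
Eliminating P₂: 8×(1) + 2×(2) gives 86P₁ = 2790, so P₁ = 1395/43.
Back-substitute into (2): P₂ = (199 + 1×1395/43) / 8 = 1244/43.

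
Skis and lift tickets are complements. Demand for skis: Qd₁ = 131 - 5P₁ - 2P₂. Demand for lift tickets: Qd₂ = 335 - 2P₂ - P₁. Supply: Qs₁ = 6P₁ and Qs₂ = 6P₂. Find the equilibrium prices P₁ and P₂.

Market 1: 131 - 5P₁ - 2P₂ = 6P₁ → 11P₁ + 2P₂ = 131.
Market 2: 8P₂ + P₁ = 335.
Eliminating P₂: 8×(1) − 2×(2) gives 86P₁ = 378, so P₁ = 189/43.
Back-substitute into (2): P₂ = (335 − 1×189/43) / 8 = 1777/43.

P₁ = 189/43, P₂ = 1777/43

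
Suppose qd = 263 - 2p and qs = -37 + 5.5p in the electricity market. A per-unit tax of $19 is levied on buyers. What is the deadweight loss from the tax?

Deadweight loss = 3971/15

Pre-tax equilibrium: p* = 40, q* = 183.
Tax on buyers shifts demand to qd = 263 − 2(p + 19) = 225 - 2p.
225 - 2p = -37 + 5.5p gives seller price ps = 524/15; buyers pay pb = 524/15 + 19 = 809/15.
New quantity: q = 263 − 2(809/15) = 2327/15.
DWL = ½ × 19 × (183 − 2327/15) = 3971/15.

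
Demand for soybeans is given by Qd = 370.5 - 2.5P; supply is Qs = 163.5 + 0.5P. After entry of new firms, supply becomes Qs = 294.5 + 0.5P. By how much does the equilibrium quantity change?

Original equilibrium: P* = 69, Q* = 198.
New equilibrium: 370.5 - 2.5P = 294.5 + 0.5P, so 76 = 3P and P' = 76/3; Q' = 370.5 − 2.5(76/3) = 1843/6.
Change in quantity: 1843/6 − 198 = 655/6.

ΔQ = 655/6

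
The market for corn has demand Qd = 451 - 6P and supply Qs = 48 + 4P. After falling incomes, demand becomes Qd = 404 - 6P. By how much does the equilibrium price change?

ΔP = -4.7

Original equilibrium: P* = 40.3, Q* = 209.2.
New equilibrium: 404 - 6P = 48 + 4P, so 356 = 10P and P' = 35.6; Q' = 404 − 6(35.6) = 190.4.
Change in price: 35.6 − 40.3 = -4.7.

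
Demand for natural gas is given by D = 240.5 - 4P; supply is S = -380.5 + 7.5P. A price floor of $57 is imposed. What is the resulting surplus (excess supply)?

Equilibrium price would be P* = 54, so the floor at 57 binds.
At P = 57: D = 12.5, S = 47.
Surplus = 47 − 12.5 = 34.5.

Surplus = 34.5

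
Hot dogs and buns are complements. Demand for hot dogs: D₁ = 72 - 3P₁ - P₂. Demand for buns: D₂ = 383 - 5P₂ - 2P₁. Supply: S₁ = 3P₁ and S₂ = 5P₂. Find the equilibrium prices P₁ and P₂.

Market 1: 72 - 3P₁ - P₂ = 3P₁ → 6P₁ + P₂ = 72.
Market 2: 10P₂ + 2P₁ = 383.
Eliminating P₂: 10×(1) − 1×(2) gives 58P₁ = 337, so P₁ = 337/58.
Back-substitute into (2): P₂ = (383 − 2×337/58) / 10 = 1077/29.

P₁ = 337/58, P₂ = 1077/29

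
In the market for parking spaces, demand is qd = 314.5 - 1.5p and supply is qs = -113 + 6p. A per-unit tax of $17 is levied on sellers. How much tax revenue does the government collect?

Pre-tax equilibrium: p* = 57, q* = 229.
Tax on sellers shifts supply to qs = -113 + 6(p − 17) = -215 + 6p.
314.5 - 1.5p = -215 + 6p gives buyer price pb = 70.6; sellers receive ps = 70.6 − 17 = 53.6.
New quantity: q = 314.5 − 1.5(70.6) = 208.6.
Revenue = 17 × 208.6 = 3546.2.

Tax revenue = 3546.2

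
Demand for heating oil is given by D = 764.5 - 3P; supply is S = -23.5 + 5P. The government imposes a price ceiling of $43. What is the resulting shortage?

Shortage = 444

Equilibrium price would be P* = 98.5, so the ceiling at 43 binds.
At P = 43: D = 764.5 − 3(43) = 635.5, S = -23.5 + 5(43) = 191.5.
Shortage = 635.5 − 191.5 = 444.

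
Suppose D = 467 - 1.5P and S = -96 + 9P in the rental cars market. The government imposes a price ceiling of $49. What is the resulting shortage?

Equilibrium price would be P* = 1126/21, so the ceiling at 49 binds.
At P = 49: D = 467 − 1.5(49) = 393.5, S = -96 + 9(49) = 345.
Shortage = 393.5 − 345 = 48.5.

Shortage = 48.5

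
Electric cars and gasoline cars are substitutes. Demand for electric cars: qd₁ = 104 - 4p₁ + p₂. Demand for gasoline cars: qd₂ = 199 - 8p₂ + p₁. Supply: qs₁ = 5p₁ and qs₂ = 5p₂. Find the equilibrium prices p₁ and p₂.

Market 1: 104 - 4p₁ + p₂ = 5p₁ → 9p₁ - p₂ = 104.
Market 2: 13p₂ - p₁ = 199.
Eliminating p₂: 13×(1) + 1×(2) gives 116p₁ = 1551, so p₁ = 1551/116.
Back-substitute into (2): p₂ = (199 + 1×1551/116) / 13 = 1895/116.

p₁ = 1551/116, p₂ = 1895/116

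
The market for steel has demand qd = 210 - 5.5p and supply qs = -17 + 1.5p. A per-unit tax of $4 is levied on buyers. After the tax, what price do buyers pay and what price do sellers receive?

Buyers pay 233/7, sellers receive 205/7

Pre-tax equilibrium: p* = 227/7, q* = 443/14.
Tax on buyers shifts demand to qd = 210 − 5.5(p + 4) = 188 - 5.5p.
188 - 5.5p = -17 + 1.5p gives seller price ps = 205/7; buyers pay pb = 205/7 + 4 = 233/7.
New quantity: q = 210 − 5.5(233/7) = 377/14.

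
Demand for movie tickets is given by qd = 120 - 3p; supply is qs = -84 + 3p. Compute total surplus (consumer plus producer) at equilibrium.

Equilibrium: 120 - 3p = -84 + 3p gives p* = 34, q* = 18.
Demand choke price: p = 40; supply starts at p = 28.
CS = ½(40 − 34)(18) = 54; PS = ½(34 − 28)(18) = 54.

Total surplus = 108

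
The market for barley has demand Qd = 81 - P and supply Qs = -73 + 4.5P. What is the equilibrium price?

Set Qd = Qs: 81 - P = -73 + 4.5P.
154 = 5.5P, so P* = 28.
Q* = 81 − 1(28) = 53.

P* = 28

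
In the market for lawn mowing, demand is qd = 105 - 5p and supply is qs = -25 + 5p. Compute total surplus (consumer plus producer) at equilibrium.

Equilibrium: 105 - 5p = -25 + 5p gives p* = 13, q* = 40.
Demand choke price: p = 21; supply starts at p = 5.
CS = ½(21 − 13)(40) = 160; PS = ½(13 − 5)(40) = 160.

Total surplus = 320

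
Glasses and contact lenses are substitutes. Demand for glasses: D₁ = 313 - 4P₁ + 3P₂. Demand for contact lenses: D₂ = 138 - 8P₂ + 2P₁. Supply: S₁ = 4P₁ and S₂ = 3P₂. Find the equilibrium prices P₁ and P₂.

Market 1: 313 - 4P₁ + 3P₂ = 4P₁ → 8P₁ - 3P₂ = 313.
Market 2: 11P₂ - 2P₁ = 138.
Eliminating P₂: 11×(1) + 3×(2) gives 82P₁ = 3857, so P₁ = 3857/82.
Back-substitute into (2): P₂ = (138 + 2×3857/82) / 11 = 865/41.

P₁ = 3857/82, P₂ = 865/41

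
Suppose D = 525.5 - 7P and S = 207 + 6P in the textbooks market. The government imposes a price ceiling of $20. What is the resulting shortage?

Shortage = 58.5

Equilibrium price would be P* = 24.5, so the ceiling at 20 binds.
At P = 20: D = 525.5 − 7(20) = 385.5, S = 207 + 6(20) = 327.
Shortage = 385.5 − 327 = 58.5.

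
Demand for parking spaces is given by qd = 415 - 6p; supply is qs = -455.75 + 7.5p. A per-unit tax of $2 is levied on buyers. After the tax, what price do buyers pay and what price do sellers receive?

Buyers pay 1181/18, sellers receive 1145/18

Pre-tax equilibrium: p* = 64.5, q* = 28.
Tax on buyers shifts demand to qd = 415 − 6(p + 2) = 403 - 6p.
403 - 6p = -455.75 + 7.5p gives seller price ps = 1145/18; buyers pay pb = 1145/18 + 2 = 1181/18.
New quantity: q = 415 − 6(1181/18) = 64/3.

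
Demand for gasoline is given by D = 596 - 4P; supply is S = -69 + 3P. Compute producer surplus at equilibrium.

Producer surplus = 7776

Equilibrium: 596 - 4P = -69 + 3P gives P* = 95, Q* = 216.
Supply starts at P = 23 (where S = 0).
PS = ½(95 − 23)(216) = 7776.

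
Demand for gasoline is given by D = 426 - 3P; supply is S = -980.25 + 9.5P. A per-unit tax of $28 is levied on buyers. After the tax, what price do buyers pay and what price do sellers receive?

Buyers pay $133.78, sellers receive $105.78

Pre-tax equilibrium: P* = 112.5, Q* = 88.5.
Tax on buyers shifts demand to D = 426 − 3(P + 28) = 342 - 3P.
342 - 3P = -980.25 + 9.5P gives seller price Ps = 105.78; buyers pay Pb = 105.78 + 28 = 133.78.
New quantity: Q = 426 − 3(133.78) = 24.66.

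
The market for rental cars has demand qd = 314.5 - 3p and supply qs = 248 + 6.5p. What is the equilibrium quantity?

Set qd = qs: 314.5 - 3p = 248 + 6.5p.
66.5 = 9.5p, so p* = 7.
q* = 314.5 − 3(7) = 293.5.

q* = 293.5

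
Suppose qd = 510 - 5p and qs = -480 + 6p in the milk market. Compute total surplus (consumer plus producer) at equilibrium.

Equilibrium: 510 - 5p = -480 + 6p gives p* = 90, q* = 60.
Demand choke price: p = 102; supply starts at p = 80.
CS = ½(102 − 90)(60) = 360; PS = ½(90 − 80)(60) = 300.

Total surplus = 660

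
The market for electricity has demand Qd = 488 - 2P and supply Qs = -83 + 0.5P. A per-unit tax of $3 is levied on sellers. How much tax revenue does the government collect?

Tax revenue = 90

Pre-tax equilibrium: P* = 228.4, Q* = 31.2.
Tax on sellers shifts supply to Qs = -83 + 0.5(P − 3) = -84.5 + 0.5P.
488 - 2P = -84.5 + 0.5P gives buyer price Pb = 229; sellers receive Ps = 229 − 3 = 226.
New quantity: Q = 488 − 2(229) = 30.
Revenue = 3 × 30 = 90.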